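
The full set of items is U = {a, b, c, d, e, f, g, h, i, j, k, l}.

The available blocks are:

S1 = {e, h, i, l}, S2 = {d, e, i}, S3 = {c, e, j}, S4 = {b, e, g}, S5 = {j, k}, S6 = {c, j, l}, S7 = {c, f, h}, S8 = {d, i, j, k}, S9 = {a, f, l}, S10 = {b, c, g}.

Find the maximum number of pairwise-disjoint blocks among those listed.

4

S2, S5, S9, S10 are pairwise disjoint (S2={d,e,i}; S5={j,k}; S9={a,f,l}; S10={b,c,g}).
Every remaining block overlaps one of these, and no 5 of the listed blocks are pairwise disjoint, so 4 is the maximum.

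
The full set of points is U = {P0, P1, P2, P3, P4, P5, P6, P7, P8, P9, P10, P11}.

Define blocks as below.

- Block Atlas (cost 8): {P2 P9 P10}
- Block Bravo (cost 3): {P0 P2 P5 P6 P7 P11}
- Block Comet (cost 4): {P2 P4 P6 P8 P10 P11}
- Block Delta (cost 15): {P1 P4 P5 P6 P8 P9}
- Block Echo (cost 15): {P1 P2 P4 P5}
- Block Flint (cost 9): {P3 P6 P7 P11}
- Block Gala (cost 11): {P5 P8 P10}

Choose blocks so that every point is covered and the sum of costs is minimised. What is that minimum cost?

Bravo, Comet, Delta, Flint together cover every point (Bravo ∪ Comet ∪ Delta ∪ Flint = {P0, P1, P2, P3, P4, P5, P6, P7, P8, P9, P10, P11}); total cost 3 + 4 + 15 + 9 = 31.
No covering selection has total cost below 31.

31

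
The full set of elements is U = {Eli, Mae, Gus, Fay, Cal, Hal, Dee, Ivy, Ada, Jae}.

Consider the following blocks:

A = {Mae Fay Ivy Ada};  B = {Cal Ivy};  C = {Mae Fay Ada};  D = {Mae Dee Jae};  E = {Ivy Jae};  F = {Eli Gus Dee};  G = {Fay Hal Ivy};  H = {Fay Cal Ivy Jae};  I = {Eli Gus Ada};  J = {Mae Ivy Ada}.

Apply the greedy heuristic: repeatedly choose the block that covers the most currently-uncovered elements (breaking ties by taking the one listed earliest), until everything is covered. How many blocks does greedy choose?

Greedy: pick A (covers 4 new) → pick F (covers 3 new) → pick H (covers 2 new) → pick G (covers 1 new). Total picks: 4.

4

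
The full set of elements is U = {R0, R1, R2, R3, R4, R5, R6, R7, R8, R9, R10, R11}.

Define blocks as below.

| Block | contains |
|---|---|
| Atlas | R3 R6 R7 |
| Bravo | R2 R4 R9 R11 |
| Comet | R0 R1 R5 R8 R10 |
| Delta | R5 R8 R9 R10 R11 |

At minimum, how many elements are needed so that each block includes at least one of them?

Take H = {R7, R10, R11}. Each listed block contains at least one of these, so H is a hitting set of size 3.
The blocks Atlas, Bravo, Comet are pairwise disjoint, so any hitting set needs a separate element for each — at least 3. Hence 3 is optimal.

3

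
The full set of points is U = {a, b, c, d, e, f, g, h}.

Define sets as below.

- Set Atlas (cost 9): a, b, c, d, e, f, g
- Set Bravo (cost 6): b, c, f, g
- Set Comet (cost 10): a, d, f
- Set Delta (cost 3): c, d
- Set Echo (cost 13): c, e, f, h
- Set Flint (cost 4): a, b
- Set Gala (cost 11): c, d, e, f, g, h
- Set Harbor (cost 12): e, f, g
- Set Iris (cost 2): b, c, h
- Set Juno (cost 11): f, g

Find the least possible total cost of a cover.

Atlas, Iris together cover every point (Atlas ∪ Iris = {a, b, c, d, e, f, g, h}); total cost 9 + 2 = 11.
No covering selection has total cost below 11.

11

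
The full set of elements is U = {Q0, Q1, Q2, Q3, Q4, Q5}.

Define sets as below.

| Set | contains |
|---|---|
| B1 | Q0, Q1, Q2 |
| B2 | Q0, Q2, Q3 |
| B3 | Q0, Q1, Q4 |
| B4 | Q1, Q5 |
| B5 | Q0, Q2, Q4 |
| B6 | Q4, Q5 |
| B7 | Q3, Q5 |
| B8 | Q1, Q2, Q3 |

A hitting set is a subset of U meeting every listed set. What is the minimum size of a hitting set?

H = {Q0, Q2, Q5} meets every set (each contains at least one member of H), and |H| = 3.
No choice of 2 elements meets every set, so 3 is the minimum.

3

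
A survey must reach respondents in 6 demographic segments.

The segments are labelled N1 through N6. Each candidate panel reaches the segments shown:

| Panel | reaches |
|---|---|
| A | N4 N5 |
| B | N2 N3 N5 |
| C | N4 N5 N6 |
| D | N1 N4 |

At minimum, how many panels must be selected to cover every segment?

3

B and C and D together: B ∪ C ∪ D = {N1, N2, N3, N4, N5, N6} — every segment is covered.
Only D contains N1, so D is forced; the remaining 4 segments need at least 2 more panels (each remaining panel adds at most 3) — so at least 3 panels are needed, and 3 is optimal.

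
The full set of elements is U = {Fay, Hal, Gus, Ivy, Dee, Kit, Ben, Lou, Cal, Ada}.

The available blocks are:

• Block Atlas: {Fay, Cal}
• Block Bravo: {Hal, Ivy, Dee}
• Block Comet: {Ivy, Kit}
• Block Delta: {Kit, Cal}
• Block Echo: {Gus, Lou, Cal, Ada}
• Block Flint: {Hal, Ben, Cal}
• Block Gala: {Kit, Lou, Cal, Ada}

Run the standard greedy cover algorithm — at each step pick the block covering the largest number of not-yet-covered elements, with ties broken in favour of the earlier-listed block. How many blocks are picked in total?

Greedy: pick Echo (covers 4 new) → pick Bravo (covers 3 new) → pick Atlas (covers 1 new) → pick Comet (covers 1 new) → pick Flint (covers 1 new). Total picks: 5.

5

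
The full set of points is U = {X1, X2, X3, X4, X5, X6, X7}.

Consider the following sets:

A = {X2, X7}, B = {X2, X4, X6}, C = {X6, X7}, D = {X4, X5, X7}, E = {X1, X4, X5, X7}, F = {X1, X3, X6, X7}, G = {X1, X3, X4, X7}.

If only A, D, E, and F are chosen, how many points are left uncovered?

Union of A, D, E, F = {X1, X2, X3, X4, X5, X6, X7} — that's every point, so 0 are uncovered.

0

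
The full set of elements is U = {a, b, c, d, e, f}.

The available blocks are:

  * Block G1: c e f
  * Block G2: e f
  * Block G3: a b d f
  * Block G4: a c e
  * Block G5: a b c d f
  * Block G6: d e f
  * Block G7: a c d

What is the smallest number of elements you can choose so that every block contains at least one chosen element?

H = {a, f} meets every block (each contains at least one member of H), and |H| = 2.
The blocks G2, G7 are pairwise disjoint, so any hitting set needs a separate element for each — at least 2. Hence 2 is optimal.

2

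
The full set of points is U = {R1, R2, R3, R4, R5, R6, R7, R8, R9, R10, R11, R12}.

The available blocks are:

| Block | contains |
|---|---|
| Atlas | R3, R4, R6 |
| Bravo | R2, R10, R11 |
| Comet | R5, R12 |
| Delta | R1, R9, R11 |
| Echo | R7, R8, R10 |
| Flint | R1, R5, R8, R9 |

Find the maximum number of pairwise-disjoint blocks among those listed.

Atlas, Comet, Delta, Echo are pairwise disjoint (Atlas={R3,R4,R6}; Comet={R5,R12}; Delta={R1,R9,R11}; Echo={R7,R8,R10}).
Every remaining block overlaps one of these, and no 5 of the listed blocks are pairwise disjoint, so 4 is the maximum.

4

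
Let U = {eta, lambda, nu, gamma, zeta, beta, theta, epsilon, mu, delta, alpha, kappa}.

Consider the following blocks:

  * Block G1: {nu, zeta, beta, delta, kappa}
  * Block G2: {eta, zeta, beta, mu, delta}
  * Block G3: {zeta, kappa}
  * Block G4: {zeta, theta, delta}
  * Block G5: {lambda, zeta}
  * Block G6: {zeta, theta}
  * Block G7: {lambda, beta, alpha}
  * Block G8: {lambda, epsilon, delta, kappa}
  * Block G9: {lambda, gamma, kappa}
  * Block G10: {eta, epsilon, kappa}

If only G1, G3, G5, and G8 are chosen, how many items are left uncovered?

5

Union of G1, G3, G5, G8 = {lambda, nu, zeta, beta, epsilon, delta, kappa}.
Not covered: eta, gamma, theta, mu, alpha — 5 items.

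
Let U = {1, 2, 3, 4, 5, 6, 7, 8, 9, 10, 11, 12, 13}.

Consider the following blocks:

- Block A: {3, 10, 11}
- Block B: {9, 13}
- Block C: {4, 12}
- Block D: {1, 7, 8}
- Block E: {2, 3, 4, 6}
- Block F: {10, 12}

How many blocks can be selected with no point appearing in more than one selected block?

B, D, E, F are pairwise disjoint (B={9,13}; D={1,7,8}; E={2,3,4,6}; F={10,12}).
Every remaining block overlaps one of these, and no 5 of the listed blocks are pairwise disjoint, so 4 is the maximum.

4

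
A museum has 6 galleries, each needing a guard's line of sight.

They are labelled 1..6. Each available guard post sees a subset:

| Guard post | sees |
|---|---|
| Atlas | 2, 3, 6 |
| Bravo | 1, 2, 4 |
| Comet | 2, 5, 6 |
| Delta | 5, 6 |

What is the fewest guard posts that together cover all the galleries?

3

Atlas and Bravo and Comet together: Atlas ∪ Bravo ∪ Comet = {1, 2, 3, 4, 5, 6} — every gallery is covered.
Only Bravo contains 1, so Bravo is forced; the remaining 3 galleries need at least 2 more guard posts (each remaining guard post adds at most 2) — so at least 3 guard posts are needed, and 3 is optimal.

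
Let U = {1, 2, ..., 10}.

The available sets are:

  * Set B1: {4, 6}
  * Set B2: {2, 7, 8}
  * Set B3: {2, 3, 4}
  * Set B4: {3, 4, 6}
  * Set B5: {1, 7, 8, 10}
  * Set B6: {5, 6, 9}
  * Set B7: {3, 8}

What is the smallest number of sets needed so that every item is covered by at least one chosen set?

Take {B3, B5, B6}. Their union is {1, 2, 3, 4, 5, 6, 7, 8, 9, 10}, which is all 10 items.
Each set has at most 4 items, and 2·4 = 8 < 10 — so at least 3 sets are needed, and 3 is optimal.

3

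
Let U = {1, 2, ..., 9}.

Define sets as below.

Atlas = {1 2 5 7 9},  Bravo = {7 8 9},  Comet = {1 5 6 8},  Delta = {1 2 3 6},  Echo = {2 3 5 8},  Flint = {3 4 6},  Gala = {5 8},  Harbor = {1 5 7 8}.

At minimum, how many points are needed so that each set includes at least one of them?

H = {3, 5, 7} meets every set (each contains at least one member of H), and |H| = 3.
No choice of 2 points meets every set, so 3 is the minimum.

3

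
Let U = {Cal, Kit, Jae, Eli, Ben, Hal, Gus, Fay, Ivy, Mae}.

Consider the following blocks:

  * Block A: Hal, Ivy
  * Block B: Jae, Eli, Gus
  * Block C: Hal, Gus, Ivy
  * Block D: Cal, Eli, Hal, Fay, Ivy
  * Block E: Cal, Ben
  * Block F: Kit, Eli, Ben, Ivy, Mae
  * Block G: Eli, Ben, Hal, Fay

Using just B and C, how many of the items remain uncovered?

Union of B, C = {Jae, Eli, Hal, Gus, Ivy}.
Not covered: Cal, Kit, Ben, Fay, Mae — 5 items.

5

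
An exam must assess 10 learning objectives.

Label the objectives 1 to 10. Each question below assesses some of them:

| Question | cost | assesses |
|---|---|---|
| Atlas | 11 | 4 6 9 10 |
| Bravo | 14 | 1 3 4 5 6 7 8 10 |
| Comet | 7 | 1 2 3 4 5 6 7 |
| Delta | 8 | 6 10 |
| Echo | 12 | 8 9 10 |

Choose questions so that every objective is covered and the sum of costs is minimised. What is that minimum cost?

Comet, Echo together cover every objective (Comet ∪ Echo = {1, 2, 3, 4, 5, 6, 7, 8, 9, 10}); total cost 7 + 12 = 19.
No covering selection has total cost below 19.

19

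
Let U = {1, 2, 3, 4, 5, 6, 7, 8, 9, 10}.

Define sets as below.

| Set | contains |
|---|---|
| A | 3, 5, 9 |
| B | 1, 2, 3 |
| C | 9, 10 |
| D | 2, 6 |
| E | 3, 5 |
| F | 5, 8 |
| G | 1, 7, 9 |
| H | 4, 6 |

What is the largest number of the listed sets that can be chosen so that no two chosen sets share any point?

B, C, F, H are pairwise disjoint (B={1,2,3}; C={9,10}; F={5,8}; H={4,6}).
Every remaining set overlaps one of these, and no 5 of the listed sets are pairwise disjoint, so 4 is the maximum.

4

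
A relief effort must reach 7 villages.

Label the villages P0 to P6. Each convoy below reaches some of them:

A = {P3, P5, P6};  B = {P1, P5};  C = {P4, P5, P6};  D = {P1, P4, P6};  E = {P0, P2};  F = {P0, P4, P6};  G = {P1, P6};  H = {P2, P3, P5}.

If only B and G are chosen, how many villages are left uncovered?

4

Union of B, G = {P1, P5, P6}.
Not covered: P0, P2, P3, P4 — 4 villages.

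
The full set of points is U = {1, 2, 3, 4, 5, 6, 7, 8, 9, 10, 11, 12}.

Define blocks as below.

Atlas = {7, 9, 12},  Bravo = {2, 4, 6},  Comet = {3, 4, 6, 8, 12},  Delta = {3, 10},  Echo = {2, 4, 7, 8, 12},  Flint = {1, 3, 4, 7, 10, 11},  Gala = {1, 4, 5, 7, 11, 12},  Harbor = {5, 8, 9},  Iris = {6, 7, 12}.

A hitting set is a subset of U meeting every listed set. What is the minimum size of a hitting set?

4

H = {4, 7, 9, 10} meets every block (each contains at least one member of H), and |H| = 4.
No choice of 3 points meets every block, so 4 is the minimum.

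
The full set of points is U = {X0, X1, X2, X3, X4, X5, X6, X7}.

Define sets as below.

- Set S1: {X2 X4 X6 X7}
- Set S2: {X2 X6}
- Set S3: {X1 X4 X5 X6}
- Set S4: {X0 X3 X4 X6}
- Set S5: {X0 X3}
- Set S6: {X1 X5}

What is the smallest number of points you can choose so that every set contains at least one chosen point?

H = {X1, X3, X6} meets every set (each contains at least one member of H), and |H| = 3.
The sets S1, S5, S6 are pairwise disjoint, so any hitting set needs a separate point for each — at least 3. Hence 3 is optimal.

3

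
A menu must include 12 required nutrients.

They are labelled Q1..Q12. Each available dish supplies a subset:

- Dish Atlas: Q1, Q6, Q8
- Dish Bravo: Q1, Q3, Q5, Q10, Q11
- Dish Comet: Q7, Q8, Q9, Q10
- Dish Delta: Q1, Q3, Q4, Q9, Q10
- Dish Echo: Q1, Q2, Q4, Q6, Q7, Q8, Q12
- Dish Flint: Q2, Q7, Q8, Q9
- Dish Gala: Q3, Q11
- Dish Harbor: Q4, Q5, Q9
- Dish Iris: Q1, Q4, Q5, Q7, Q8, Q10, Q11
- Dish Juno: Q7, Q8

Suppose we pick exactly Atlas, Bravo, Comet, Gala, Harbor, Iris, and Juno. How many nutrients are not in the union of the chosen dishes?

Union of Atlas, Bravo, Comet, Gala, Harbor, Iris, Juno = {Q1, Q3, Q4, Q5, Q6, Q7, Q8, Q9, Q10, Q11}.
Not covered: Q2, Q12 — 2 nutrients.

2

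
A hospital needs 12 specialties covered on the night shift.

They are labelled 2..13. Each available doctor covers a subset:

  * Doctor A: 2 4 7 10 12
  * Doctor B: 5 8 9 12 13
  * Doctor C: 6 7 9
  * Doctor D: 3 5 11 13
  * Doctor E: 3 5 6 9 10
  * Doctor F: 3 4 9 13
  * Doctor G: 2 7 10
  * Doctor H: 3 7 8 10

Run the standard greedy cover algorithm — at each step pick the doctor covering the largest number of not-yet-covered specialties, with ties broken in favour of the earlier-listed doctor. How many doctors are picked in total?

4

Greedy: pick A (covers 5 new) → pick B (covers 4 new) → pick D (covers 2 new) → pick C (covers 1 new). Total picks: 4.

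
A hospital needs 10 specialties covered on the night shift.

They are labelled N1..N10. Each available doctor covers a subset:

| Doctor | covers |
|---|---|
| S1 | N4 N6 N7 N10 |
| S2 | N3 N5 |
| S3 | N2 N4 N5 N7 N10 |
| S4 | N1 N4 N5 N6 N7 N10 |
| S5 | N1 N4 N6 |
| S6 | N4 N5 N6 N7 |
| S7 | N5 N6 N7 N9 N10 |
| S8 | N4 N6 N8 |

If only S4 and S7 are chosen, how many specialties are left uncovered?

Union of S4, S7 = {N1, N4, N5, N6, N7, N9, N10}.
Not covered: N2, N3, N8 — 3 specialties.

3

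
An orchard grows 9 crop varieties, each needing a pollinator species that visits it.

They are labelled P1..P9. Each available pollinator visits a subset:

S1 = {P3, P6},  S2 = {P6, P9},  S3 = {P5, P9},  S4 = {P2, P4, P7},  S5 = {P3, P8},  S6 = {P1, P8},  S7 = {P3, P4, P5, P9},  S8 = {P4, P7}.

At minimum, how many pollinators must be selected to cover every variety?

Take {S1, S4, S6, S7}. Their union is {P1, P2, P3, P4, P5, P6, P7, P8, P9}, which is all 9 varieties.
No 3 of the 8 pollinators cover everything (all 56 combinations miss at least one variety), so 4 is optimal.

4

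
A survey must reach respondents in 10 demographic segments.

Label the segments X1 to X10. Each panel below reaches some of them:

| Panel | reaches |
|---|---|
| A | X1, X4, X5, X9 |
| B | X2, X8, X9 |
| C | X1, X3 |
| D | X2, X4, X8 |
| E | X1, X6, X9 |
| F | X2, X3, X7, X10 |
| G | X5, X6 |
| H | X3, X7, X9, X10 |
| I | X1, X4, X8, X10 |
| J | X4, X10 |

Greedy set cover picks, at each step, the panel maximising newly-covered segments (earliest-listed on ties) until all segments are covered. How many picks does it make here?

4

Greedy: pick A (covers 4 new) → pick F (covers 4 new) → pick B (covers 1 new) → pick E (covers 1 new). Total picks: 4.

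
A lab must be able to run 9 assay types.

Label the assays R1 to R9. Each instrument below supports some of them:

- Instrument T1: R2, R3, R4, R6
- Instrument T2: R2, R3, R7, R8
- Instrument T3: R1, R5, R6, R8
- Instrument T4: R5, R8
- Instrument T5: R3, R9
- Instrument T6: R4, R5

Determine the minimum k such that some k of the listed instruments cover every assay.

Take {T1, T2, T3, T5}. Their union is {R1, R2, R3, R4, R5, R6, R7, R8, R9}, which is all 9 assays.
No 3 of the 6 instruments cover everything (all 20 combinations miss at least one assay), so 4 is optimal.

4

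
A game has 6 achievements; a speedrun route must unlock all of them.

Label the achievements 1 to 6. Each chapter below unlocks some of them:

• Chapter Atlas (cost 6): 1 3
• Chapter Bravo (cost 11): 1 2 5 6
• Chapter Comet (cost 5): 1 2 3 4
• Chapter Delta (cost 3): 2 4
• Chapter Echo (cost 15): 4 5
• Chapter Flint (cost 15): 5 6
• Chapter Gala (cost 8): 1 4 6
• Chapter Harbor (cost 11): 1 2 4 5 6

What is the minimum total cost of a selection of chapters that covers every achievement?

Comet, Harbor together cover every achievement (Comet ∪ Harbor = {1, 2, 3, 4, 5, 6}); total cost 5 + 11 = 16.
No covering selection has total cost below 16.

16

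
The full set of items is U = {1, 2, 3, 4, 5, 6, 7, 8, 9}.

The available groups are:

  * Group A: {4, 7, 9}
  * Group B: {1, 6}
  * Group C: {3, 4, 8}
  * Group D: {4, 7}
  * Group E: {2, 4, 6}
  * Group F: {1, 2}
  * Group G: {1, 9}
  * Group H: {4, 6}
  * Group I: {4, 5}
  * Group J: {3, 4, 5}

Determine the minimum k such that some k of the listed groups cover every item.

5

A, C, F, H, and I cover everything between them: the union {1, 2, 3, 4, 5, 6, 7, 8, 9} is all of U.
No 4 of the 10 groups cover everything (all 210 combinations miss at least one item), so 5 is optimal.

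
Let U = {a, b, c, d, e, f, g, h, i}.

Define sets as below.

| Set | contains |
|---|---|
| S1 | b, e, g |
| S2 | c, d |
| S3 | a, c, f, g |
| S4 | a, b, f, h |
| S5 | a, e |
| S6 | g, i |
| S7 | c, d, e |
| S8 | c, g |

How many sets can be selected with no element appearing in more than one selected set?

3

S2, S4, S6 are pairwise disjoint (S2={c,d}; S4={a,b,f,h}; S6={g,i}).
Every remaining set overlaps one of these, and no 4 of the listed sets are pairwise disjoint, so 3 is the maximum.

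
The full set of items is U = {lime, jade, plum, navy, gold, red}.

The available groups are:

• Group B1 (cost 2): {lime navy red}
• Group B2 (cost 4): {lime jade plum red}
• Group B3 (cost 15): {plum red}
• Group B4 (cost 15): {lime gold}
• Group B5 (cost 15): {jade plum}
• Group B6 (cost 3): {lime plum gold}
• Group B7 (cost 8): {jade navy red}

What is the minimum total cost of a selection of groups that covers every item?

B1, B2, B6 together cover every item (B1 ∪ B2 ∪ B6 = {lime, jade, plum, navy, gold, red}); total cost 2 + 4 + 3 = 9.
No covering selection has total cost below 9.

9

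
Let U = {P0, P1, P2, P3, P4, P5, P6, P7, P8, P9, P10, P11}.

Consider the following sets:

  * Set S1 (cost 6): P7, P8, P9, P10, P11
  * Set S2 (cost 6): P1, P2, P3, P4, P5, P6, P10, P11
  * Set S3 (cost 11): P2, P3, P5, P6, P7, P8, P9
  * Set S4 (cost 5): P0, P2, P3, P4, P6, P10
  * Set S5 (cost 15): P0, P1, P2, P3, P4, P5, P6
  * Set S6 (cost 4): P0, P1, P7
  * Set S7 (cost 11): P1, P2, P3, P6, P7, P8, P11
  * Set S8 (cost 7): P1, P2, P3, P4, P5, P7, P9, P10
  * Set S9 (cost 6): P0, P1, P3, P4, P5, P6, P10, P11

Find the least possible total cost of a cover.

S1, S2, S6 together cover every point (S1 ∪ S2 ∪ S6 = {P0, P1, P2, P3, P4, P5, P6, P7, P8, P9, P10, P11}); total cost 6 + 6 + 4 = 16.
No covering selection has total cost below 16.

16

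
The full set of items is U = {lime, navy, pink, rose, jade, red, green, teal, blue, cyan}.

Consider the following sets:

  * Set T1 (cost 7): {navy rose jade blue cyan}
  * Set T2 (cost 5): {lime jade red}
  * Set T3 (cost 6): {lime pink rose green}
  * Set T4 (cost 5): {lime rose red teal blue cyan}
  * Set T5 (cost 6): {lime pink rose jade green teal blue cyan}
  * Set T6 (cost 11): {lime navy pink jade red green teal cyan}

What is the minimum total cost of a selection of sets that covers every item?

16

T4, T6 together cover every item (T4 ∪ T6 = {lime, navy, pink, rose, jade, red, green, teal, blue, cyan}); total cost 5 + 11 = 16.
The greedy pick T5, T2, T1 costs 18; no covering selection beats 16.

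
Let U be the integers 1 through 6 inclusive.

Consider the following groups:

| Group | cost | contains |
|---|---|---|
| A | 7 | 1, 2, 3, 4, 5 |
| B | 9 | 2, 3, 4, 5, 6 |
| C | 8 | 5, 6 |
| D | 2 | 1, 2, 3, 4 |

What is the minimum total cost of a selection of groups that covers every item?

C, D together cover every item (C ∪ D = {1, 2, 3, 4, 5, 6}); total cost 8 + 2 = 10.
No covering selection has total cost below 10.

10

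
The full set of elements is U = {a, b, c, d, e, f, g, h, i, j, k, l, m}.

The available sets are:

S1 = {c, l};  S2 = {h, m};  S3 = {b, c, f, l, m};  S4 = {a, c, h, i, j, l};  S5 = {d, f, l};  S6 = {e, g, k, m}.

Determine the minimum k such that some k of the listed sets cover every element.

4

S3, S4, S5, and S6 cover everything between them: the union {a, b, c, d, e, f, g, h, i, j, k, l, m} is all of U.
No 3 of the 6 sets cover everything (all 20 combinations miss at least one element), so 4 is optimal.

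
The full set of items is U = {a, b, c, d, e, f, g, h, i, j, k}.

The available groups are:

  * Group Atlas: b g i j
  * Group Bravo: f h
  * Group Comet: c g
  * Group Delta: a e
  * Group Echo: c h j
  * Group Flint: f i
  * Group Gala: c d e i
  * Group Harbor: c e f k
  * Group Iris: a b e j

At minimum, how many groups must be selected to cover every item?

5

Atlas and Bravo and Delta and Gala and Harbor together: Atlas ∪ Bravo ∪ Delta ∪ Gala ∪ Harbor = {a, b, c, d, e, f, g, h, i, j, k} — every item is covered.
No 4 of the 9 groups cover everything (all 126 combinations miss at least one item), so 5 is optimal.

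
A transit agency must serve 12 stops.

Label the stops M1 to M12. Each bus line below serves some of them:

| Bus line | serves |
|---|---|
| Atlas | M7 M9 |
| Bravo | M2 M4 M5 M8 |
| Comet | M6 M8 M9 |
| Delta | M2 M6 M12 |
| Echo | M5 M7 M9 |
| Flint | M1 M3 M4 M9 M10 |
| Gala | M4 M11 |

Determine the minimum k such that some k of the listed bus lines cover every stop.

Take {Comet, Delta, Echo, Flint, Gala}. Their union is {M1, M2, M3, M4, M5, M6, M7, M8, M9, M10, M11, M12}, which is all 12 stops.
No 4 of the 7 bus lines cover everything (all 35 combinations miss at least one stop), so 5 is optimal.

5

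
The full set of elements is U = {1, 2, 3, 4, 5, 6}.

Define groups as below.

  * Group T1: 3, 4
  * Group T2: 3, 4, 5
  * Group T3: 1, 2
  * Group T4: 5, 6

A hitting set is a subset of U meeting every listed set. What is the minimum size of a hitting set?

The 3 elements {1, 4, 5} hit every group.
The groups T1, T3, T4 are pairwise disjoint, so any hitting set needs a separate element for each — at least 3. Hence 3 is optimal.

3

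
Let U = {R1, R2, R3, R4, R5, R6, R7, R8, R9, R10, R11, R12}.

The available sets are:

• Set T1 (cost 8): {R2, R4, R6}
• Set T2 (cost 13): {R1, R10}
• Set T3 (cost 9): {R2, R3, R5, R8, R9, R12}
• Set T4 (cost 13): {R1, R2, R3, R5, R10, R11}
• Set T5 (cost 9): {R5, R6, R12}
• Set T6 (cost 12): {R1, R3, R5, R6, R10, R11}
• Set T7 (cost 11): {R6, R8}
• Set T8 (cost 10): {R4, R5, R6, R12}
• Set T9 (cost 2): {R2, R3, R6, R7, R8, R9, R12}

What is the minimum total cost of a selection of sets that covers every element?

22

T1, T6, T9 together cover every element (T1 ∪ T6 ∪ T9 = {R1, R2, R3, R4, R5, R6, R7, R8, R9, R10, R11, R12}); total cost 8 + 12 + 2 = 22.
No covering selection has total cost below 22.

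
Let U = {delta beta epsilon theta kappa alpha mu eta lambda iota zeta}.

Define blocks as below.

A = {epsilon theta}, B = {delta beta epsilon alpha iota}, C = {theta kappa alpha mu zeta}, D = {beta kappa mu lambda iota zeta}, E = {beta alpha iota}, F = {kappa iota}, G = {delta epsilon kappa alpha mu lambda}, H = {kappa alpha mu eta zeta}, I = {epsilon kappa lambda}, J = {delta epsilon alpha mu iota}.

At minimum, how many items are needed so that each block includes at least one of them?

Take T = {epsilon, kappa, alpha}. Each listed block contains at least one of these, so T is a hitting set of size 3.
No choice of 2 items meets every block, so 3 is the minimum.

3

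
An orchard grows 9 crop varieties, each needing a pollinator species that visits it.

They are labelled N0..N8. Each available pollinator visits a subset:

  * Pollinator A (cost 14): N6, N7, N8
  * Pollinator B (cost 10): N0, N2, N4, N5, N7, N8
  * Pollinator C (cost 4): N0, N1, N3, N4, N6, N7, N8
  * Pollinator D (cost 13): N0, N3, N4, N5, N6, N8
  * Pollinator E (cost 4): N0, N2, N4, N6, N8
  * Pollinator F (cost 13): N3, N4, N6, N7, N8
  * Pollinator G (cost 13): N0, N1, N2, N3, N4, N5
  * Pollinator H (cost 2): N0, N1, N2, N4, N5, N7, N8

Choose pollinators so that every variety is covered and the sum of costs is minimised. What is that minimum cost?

C, H together cover every variety (C ∪ H = {N0, N1, N2, N3, N4, N5, N6, N7, N8}); total cost 4 + 2 = 6.
No covering selection has total cost below 6.

6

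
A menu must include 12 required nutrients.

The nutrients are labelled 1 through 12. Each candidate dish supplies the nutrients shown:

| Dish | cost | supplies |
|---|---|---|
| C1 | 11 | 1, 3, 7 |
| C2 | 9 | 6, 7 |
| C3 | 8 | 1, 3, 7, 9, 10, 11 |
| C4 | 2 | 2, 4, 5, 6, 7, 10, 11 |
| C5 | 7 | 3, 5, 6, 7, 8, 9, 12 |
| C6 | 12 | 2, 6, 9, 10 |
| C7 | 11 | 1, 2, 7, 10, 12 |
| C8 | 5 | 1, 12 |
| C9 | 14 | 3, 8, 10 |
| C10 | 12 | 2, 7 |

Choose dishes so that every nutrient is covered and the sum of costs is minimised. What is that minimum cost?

14

C4, C5, C8 together cover every nutrient (C4 ∪ C5 ∪ C8 = {1, 2, 3, 4, 5, 6, 7, 8, 9, 10, 11, 12}); total cost 2 + 7 + 5 = 14.
No covering selection has total cost below 14.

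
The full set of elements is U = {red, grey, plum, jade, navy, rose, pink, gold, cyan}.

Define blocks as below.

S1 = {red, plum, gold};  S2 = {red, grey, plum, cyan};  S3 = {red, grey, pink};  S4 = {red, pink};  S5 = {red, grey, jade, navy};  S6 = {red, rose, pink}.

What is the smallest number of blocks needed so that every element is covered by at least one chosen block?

S1 and S2 and S5 and S6 together: S1 ∪ S2 ∪ S5 ∪ S6 = {red, grey, plum, jade, navy, rose, pink, gold, cyan} — every element is covered.
Only S5 contains jade, so S5 is forced; the remaining 5 elements need at least 3 more blocks (each remaining block adds at most 2) — so at least 4 blocks are needed, and 4 is optimal.

4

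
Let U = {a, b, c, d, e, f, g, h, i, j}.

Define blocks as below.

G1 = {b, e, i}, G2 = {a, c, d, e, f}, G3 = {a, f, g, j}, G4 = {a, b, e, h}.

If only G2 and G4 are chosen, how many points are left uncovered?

Union of G2, G4 = {a, b, c, d, e, f, h}.
Not covered: g, i, j — 3 points.

3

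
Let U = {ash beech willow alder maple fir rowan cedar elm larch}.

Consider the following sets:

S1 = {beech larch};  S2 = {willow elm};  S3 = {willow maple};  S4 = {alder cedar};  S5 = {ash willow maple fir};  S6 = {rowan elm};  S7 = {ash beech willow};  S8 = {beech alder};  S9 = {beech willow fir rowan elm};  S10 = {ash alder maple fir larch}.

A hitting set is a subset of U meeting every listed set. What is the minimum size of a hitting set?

The 4 elements {willow, alder, elm, larch} hit every set.
The sets S1, S4, S5, S6 are pairwise disjoint, so any hitting set needs a separate element for each — at least 4. Hence 4 is optimal.

4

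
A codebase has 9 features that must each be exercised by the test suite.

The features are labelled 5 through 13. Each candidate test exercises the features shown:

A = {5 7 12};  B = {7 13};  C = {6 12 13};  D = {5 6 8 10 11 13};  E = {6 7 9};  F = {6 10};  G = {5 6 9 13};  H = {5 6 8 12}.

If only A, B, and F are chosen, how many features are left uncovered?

3

Union of A, B, F = {5, 6, 7, 10, 12, 13}.
Not covered: 8, 9, 11 — 3 features.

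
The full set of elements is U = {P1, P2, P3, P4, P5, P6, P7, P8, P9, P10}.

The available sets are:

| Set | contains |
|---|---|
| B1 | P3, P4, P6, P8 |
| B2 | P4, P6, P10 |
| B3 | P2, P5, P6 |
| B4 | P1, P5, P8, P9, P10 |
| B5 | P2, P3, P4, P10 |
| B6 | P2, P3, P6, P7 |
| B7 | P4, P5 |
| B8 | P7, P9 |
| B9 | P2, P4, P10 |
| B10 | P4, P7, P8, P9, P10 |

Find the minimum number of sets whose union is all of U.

B4 and B6 and B9 together: B4 ∪ B6 ∪ B9 = {P1, P2, P3, P4, P5, P6, P7, P8, P9, P10} — every element is covered.
Only B4 contains P1, so B4 is forced; the remaining 5 elements need at least 2 more sets (each remaining set adds at most 4) — so at least 3 sets are needed, and 3 is optimal.

3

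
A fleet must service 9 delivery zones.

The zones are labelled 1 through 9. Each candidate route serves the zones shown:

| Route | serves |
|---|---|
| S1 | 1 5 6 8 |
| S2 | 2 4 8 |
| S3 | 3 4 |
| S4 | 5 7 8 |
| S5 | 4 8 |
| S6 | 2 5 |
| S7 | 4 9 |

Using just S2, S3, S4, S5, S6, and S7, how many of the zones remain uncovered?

Union of S2, S3, S4, S5, S6, S7 = {2, 3, 4, 5, 7, 8, 9}.
Not covered: 1, 6 — 2 zones.

2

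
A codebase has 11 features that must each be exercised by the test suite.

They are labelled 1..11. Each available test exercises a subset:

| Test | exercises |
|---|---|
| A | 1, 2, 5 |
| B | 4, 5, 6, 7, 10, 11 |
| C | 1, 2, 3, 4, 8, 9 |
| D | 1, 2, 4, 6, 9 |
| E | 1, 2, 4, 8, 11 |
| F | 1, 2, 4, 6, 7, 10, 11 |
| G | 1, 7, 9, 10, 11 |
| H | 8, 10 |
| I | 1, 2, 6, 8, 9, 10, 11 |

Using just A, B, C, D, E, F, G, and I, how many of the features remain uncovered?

Union of A, B, C, D, E, F, G, I = {1, 2, 3, 4, 5, 6, 7, 8, 9, 10, 11} — that's every feature, so 0 are uncovered.

0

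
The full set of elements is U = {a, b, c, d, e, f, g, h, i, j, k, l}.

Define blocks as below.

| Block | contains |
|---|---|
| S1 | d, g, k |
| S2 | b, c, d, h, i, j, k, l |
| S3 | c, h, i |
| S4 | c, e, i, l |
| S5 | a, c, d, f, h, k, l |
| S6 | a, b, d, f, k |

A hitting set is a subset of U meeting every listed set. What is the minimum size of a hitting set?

2

The 2 elements {c, d} hit every block.
The blocks S1, S3 are pairwise disjoint, so any hitting set needs a separate element for each — at least 2. Hence 2 is optimal.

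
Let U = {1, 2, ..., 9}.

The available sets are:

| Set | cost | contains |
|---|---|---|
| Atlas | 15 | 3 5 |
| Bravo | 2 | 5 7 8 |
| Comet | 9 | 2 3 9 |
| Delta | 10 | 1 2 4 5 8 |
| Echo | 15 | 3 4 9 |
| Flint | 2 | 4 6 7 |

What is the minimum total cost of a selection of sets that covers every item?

21

Comet, Delta, Flint together cover every item (Comet ∪ Delta ∪ Flint = {1, 2, 3, 4, 5, 6, 7, 8, 9}); total cost 9 + 10 + 2 = 21.
The greedy pick Bravo, Flint, Comet, Delta costs 23; no covering selection beats 21.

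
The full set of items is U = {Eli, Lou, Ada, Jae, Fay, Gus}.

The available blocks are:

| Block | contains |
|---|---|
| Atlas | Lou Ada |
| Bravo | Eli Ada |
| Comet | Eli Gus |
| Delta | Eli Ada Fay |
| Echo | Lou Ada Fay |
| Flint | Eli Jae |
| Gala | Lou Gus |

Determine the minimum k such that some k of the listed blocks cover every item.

3

Take {Delta, Flint, Gala}. Their union is {Eli, Lou, Ada, Jae, Fay, Gus}, which is all 6 items.
Only Flint contains Jae, so Flint is forced; the remaining 4 items need at least 2 more blocks (each remaining block adds at most 3) — so at least 3 blocks are needed, and 3 is optimal.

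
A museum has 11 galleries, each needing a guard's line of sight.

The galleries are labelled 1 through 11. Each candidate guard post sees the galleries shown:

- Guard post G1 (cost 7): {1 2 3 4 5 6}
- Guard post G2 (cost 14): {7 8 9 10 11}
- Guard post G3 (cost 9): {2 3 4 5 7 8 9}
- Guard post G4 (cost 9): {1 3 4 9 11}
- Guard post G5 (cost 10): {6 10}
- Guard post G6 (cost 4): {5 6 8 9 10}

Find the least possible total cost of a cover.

G1, G2 together cover every gallery (G1 ∪ G2 = {1, 2, 3, 4, 5, 6, 7, 8, 9, 10, 11}); total cost 7 + 14 = 21.
The greedy pick G6, G1, G2 costs 25; no covering selection beats 21.

21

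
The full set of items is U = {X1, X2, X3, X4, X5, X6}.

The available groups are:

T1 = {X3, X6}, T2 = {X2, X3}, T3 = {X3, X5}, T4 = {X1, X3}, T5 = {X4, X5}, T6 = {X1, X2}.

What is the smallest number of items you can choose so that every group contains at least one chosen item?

H = {X1, X3, X5} meets every group (each contains at least one member of H), and |H| = 3.
The groups T1, T5, T6 are pairwise disjoint, so any hitting set needs a separate item for each — at least 3. Hence 3 is optimal.

3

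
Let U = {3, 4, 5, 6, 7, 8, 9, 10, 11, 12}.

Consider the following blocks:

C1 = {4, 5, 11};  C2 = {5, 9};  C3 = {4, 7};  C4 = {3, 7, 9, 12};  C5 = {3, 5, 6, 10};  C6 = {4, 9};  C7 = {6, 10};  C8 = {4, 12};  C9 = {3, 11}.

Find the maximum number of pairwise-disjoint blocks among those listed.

4

C2, C3, C7, C9 are pairwise disjoint (C2={5,9}; C3={4,7}; C7={6,10}; C9={3,11}).
Every remaining block overlaps one of these, and no 5 of the listed blocks are pairwise disjoint, so 4 is the maximum.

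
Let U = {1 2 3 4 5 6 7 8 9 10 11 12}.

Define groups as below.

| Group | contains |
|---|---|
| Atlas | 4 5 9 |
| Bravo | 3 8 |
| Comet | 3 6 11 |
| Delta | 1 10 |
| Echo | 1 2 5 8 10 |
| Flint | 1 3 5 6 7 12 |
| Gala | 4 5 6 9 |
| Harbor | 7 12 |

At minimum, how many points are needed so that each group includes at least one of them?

Take H = {3, 7, 9, 10}. Each listed group contains at least one of these, so H is a hitting set of size 4.
The groups Atlas, Comet, Delta, Harbor are pairwise disjoint, so any hitting set needs a separate point for each — at least 4. Hence 4 is optimal.

4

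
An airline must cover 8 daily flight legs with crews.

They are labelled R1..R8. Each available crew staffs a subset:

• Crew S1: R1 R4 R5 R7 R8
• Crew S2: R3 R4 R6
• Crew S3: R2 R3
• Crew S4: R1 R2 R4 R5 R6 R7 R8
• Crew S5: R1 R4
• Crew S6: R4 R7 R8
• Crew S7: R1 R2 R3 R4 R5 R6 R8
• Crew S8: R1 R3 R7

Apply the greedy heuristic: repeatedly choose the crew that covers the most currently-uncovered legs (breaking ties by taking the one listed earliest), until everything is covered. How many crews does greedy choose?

Greedy: pick S4 (covers 7 new) → pick S2 (covers 1 new). Total picks: 2.

2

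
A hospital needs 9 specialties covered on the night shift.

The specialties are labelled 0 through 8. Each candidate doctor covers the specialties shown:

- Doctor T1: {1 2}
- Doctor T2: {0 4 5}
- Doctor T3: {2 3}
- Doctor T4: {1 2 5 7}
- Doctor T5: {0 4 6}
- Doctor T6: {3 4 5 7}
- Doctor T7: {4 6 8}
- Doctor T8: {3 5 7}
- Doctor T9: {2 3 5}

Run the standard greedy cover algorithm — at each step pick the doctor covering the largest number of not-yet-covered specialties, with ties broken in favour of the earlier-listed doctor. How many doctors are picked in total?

4

Greedy: pick T4 (covers 4 new) → pick T5 (covers 3 new) → pick T3 (covers 1 new) → pick T7 (covers 1 new). Total picks: 4.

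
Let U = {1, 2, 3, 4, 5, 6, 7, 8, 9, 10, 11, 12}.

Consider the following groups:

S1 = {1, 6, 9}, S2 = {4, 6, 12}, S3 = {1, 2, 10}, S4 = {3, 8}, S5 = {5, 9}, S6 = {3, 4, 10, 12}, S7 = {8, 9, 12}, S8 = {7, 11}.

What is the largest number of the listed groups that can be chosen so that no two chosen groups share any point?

5

S2, S3, S4, S5, S8 are pairwise disjoint (S2={4,6,12}; S3={1,2,10}; S4={3,8}; S5={5,9}; S8={7,11}).
Every remaining group overlaps one of these, and no 6 of the listed groups are pairwise disjoint, so 5 is the maximum.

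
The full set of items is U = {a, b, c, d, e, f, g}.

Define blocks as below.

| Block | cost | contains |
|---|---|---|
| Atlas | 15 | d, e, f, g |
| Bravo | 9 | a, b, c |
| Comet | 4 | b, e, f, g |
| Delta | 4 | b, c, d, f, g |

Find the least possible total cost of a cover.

Bravo, Comet, Delta together cover every item (Bravo ∪ Comet ∪ Delta = {a, b, c, d, e, f, g}); total cost 9 + 4 + 4 = 17.
No covering selection has total cost below 17.

17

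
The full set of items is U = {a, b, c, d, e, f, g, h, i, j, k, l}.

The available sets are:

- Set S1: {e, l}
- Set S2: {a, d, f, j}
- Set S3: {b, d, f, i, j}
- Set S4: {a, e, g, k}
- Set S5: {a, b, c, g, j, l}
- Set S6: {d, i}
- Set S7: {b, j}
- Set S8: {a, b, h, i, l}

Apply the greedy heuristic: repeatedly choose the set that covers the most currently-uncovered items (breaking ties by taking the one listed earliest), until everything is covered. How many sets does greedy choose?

4

Greedy: pick S5 (covers 6 new) → pick S3 (covers 3 new) → pick S4 (covers 2 new) → pick S8 (covers 1 new). Total picks: 4.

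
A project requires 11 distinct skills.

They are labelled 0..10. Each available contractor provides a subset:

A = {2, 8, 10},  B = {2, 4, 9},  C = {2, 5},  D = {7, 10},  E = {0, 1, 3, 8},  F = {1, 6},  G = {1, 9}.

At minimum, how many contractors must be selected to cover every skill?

B and C and D and E and F together: B ∪ C ∪ D ∪ E ∪ F = {0, 1, 2, 3, 4, 5, 6, 7, 8, 9, 10} — every skill is covered.
No 4 of the 7 contractors cover everything (all 35 combinations miss at least one skill), so 5 is optimal.

5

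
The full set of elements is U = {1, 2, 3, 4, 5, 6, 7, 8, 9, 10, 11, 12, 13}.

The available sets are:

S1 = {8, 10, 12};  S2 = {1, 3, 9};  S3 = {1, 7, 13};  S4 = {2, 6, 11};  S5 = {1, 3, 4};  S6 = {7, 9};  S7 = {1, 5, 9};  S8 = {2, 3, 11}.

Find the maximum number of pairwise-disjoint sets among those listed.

4

S1, S4, S5, S6 are pairwise disjoint (S1={8,10,12}; S4={2,6,11}; S5={1,3,4}; S6={7,9}).
Every remaining set overlaps one of these, and no 5 of the listed sets are pairwise disjoint, so 4 is the maximum.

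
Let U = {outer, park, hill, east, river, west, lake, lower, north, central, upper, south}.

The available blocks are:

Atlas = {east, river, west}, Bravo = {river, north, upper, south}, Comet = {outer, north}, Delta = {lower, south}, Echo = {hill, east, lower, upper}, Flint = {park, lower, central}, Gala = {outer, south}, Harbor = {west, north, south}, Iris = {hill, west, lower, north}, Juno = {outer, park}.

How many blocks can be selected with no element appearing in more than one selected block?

Atlas, Delta, Juno are pairwise disjoint (Atlas={east,river,west}; Delta={lower,south}; Juno={outer,park}).
Every remaining block overlaps one of these, and no 4 of the listed blocks are pairwise disjoint, so 3 is the maximum.

3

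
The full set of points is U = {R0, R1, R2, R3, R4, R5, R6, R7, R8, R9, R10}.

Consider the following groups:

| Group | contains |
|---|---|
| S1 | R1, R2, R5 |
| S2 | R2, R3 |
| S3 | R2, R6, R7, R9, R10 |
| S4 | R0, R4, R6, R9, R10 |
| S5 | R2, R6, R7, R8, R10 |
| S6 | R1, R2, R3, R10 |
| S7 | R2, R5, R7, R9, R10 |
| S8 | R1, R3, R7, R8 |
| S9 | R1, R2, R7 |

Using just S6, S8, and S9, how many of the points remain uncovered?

Union of S6, S8, S9 = {R1, R2, R3, R7, R8, R10}.
Not covered: R0, R4, R5, R6, R9 — 5 points.

5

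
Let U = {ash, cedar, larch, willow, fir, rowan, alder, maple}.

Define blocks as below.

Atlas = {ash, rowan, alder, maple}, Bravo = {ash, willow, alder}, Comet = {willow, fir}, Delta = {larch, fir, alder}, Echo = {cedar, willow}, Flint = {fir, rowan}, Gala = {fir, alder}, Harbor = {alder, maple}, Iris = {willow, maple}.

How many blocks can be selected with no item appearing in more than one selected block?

Echo, Flint, Harbor are pairwise disjoint (Echo={cedar,willow}; Flint={fir,rowan}; Harbor={alder,maple}).
Every remaining block overlaps one of these, and no 4 of the listed blocks are pairwise disjoint, so 3 is the maximum.

3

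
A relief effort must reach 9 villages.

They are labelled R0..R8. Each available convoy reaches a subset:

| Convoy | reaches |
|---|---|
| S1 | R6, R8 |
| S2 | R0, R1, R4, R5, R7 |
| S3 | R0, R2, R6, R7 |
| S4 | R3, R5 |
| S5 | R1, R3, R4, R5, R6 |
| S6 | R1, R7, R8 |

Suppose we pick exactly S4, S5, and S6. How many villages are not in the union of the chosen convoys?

Union of S4, S5, S6 = {R1, R3, R4, R5, R6, R7, R8}.
Not covered: R0, R2 — 2 villages.

2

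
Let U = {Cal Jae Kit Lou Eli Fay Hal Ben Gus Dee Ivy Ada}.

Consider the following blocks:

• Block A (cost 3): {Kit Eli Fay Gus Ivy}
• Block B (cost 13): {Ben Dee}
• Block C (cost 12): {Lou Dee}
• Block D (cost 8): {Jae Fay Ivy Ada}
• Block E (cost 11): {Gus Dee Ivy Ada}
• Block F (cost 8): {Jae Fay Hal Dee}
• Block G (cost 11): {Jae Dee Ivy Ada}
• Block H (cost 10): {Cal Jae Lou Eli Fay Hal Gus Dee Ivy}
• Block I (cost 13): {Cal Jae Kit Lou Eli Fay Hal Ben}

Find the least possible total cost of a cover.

24

E, I together cover every element (E ∪ I = {Cal, Jae, Kit, Lou, Eli, Fay, Hal, Ben, Gus, Dee, Ivy, Ada}); total cost 11 + 13 = 24.
The greedy pick A, H, D, B costs 34; no covering selection beats 24.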